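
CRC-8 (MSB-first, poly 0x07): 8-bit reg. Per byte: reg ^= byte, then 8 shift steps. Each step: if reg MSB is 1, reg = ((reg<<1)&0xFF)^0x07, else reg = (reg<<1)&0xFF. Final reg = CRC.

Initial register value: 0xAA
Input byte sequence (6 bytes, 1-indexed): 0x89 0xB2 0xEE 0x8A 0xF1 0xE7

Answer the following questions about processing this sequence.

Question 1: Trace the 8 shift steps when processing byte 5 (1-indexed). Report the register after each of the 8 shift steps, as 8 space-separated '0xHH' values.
After byte 1 (0x89): reg=0xE9
After byte 2 (0xB2): reg=0x86
After byte 3 (0xEE): reg=0x1F
After byte 4 (0x8A): reg=0xE2
Register before byte 5: 0xE2
After XOR with byte 0xF1: 0x13

Answer: 0x26 0x4C 0x98 0x37 0x6E 0xDC 0xBF 0x79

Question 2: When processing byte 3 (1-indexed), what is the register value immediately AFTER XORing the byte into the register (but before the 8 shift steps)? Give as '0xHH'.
Register before byte 3: 0x86
Byte 3: 0xEE
0x86 XOR 0xEE = 0x68

Answer: 0x68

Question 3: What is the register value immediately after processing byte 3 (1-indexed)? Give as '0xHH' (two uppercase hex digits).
Answer: 0x1F

Derivation:
After byte 1 (0x89): reg=0xE9
After byte 2 (0xB2): reg=0x86
After byte 3 (0xEE): reg=0x1F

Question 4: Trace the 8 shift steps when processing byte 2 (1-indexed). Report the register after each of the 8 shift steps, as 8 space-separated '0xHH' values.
Answer: 0xB6 0x6B 0xD6 0xAB 0x51 0xA2 0x43 0x86

Derivation:
After byte 1 (0x89): reg=0xE9
Register before byte 2: 0xE9
After XOR with byte 0xB2: 0x5B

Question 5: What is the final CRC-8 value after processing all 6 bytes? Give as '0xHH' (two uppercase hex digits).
After byte 1 (0x89): reg=0xE9
After byte 2 (0xB2): reg=0x86
After byte 3 (0xEE): reg=0x1F
After byte 4 (0x8A): reg=0xE2
After byte 5 (0xF1): reg=0x79
After byte 6 (0xE7): reg=0xD3

Answer: 0xD3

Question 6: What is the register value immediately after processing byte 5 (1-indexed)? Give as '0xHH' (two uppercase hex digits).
Answer: 0x79

Derivation:
After byte 1 (0x89): reg=0xE9
After byte 2 (0xB2): reg=0x86
After byte 3 (0xEE): reg=0x1F
After byte 4 (0x8A): reg=0xE2
After byte 5 (0xF1): reg=0x79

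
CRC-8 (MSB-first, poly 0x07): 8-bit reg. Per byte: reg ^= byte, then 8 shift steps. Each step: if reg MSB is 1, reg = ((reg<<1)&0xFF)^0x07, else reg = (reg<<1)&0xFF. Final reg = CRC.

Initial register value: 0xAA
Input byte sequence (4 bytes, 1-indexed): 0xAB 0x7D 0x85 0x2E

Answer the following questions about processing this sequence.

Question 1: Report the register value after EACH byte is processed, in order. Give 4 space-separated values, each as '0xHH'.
0x07 0x61 0xB2 0xDD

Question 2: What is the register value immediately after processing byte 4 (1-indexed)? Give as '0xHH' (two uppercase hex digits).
After byte 1 (0xAB): reg=0x07
After byte 2 (0x7D): reg=0x61
After byte 3 (0x85): reg=0xB2
After byte 4 (0x2E): reg=0xDD

Answer: 0xDD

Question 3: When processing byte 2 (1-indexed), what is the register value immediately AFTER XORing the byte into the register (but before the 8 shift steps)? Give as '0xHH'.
Register before byte 2: 0x07
Byte 2: 0x7D
0x07 XOR 0x7D = 0x7A

Answer: 0x7A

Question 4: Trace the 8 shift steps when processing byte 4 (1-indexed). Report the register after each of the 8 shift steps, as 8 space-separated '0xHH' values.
Answer: 0x3F 0x7E 0xFC 0xFF 0xF9 0xF5 0xED 0xDD

Derivation:
After byte 1 (0xAB): reg=0x07
After byte 2 (0x7D): reg=0x61
After byte 3 (0x85): reg=0xB2
Register before byte 4: 0xB2
After XOR with byte 0x2E: 0x9C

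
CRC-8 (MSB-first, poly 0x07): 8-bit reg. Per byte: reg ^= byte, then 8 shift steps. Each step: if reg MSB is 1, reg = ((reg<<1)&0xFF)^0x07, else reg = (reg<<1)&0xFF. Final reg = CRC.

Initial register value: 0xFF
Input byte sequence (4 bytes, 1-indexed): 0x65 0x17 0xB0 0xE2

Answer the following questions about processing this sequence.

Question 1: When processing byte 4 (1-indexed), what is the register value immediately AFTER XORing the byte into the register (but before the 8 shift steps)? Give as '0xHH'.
Register before byte 4: 0x0B
Byte 4: 0xE2
0x0B XOR 0xE2 = 0xE9

Answer: 0xE9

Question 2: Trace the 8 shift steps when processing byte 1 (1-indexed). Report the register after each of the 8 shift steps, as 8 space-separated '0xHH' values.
Register before byte 1: 0xFF
After XOR with byte 0x65: 0x9A

Answer: 0x33 0x66 0xCC 0x9F 0x39 0x72 0xE4 0xCF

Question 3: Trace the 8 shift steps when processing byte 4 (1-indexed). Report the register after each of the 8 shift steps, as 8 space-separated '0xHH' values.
After byte 1 (0x65): reg=0xCF
After byte 2 (0x17): reg=0x06
After byte 3 (0xB0): reg=0x0B
Register before byte 4: 0x0B
After XOR with byte 0xE2: 0xE9

Answer: 0xD5 0xAD 0x5D 0xBA 0x73 0xE6 0xCB 0x91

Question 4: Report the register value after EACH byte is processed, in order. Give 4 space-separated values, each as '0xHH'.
0xCF 0x06 0x0B 0x91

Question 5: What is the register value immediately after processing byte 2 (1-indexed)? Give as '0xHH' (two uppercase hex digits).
After byte 1 (0x65): reg=0xCF
After byte 2 (0x17): reg=0x06

Answer: 0x06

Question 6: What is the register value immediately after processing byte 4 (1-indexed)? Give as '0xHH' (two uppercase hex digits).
Answer: 0x91

Derivation:
After byte 1 (0x65): reg=0xCF
After byte 2 (0x17): reg=0x06
After byte 3 (0xB0): reg=0x0B
After byte 4 (0xE2): reg=0x91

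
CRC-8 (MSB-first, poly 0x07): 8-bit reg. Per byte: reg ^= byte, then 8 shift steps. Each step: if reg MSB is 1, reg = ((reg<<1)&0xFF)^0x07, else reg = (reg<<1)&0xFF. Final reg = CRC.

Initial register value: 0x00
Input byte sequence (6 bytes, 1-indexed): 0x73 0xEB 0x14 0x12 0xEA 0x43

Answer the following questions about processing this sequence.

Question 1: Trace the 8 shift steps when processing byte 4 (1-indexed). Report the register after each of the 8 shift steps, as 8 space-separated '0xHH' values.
After byte 1 (0x73): reg=0x5E
After byte 2 (0xEB): reg=0x02
After byte 3 (0x14): reg=0x62
Register before byte 4: 0x62
After XOR with byte 0x12: 0x70

Answer: 0xE0 0xC7 0x89 0x15 0x2A 0x54 0xA8 0x57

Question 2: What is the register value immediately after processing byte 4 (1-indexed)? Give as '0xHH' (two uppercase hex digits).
Answer: 0x57

Derivation:
After byte 1 (0x73): reg=0x5E
After byte 2 (0xEB): reg=0x02
After byte 3 (0x14): reg=0x62
After byte 4 (0x12): reg=0x57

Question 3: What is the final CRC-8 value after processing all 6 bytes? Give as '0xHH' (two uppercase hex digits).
Answer: 0x68

Derivation:
After byte 1 (0x73): reg=0x5E
After byte 2 (0xEB): reg=0x02
After byte 3 (0x14): reg=0x62
After byte 4 (0x12): reg=0x57
After byte 5 (0xEA): reg=0x3A
After byte 6 (0x43): reg=0x68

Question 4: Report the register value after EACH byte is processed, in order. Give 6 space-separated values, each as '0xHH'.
0x5E 0x02 0x62 0x57 0x3A 0x68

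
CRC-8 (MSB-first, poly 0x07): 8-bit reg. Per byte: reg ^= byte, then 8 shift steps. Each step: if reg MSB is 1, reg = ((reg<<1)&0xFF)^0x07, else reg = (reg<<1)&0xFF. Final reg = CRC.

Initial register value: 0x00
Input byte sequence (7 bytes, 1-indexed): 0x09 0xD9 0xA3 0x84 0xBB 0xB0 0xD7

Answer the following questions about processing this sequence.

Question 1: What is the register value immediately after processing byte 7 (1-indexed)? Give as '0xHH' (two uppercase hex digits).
After byte 1 (0x09): reg=0x3F
After byte 2 (0xD9): reg=0xBC
After byte 3 (0xA3): reg=0x5D
After byte 4 (0x84): reg=0x01
After byte 5 (0xBB): reg=0x2F
After byte 6 (0xB0): reg=0xD4
After byte 7 (0xD7): reg=0x09

Answer: 0x09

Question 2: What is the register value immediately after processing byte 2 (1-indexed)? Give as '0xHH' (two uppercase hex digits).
After byte 1 (0x09): reg=0x3F
After byte 2 (0xD9): reg=0xBC

Answer: 0xBC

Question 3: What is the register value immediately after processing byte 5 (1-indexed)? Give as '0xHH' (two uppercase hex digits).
After byte 1 (0x09): reg=0x3F
After byte 2 (0xD9): reg=0xBC
After byte 3 (0xA3): reg=0x5D
After byte 4 (0x84): reg=0x01
After byte 5 (0xBB): reg=0x2F

Answer: 0x2F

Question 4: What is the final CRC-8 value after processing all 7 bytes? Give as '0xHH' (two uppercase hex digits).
After byte 1 (0x09): reg=0x3F
After byte 2 (0xD9): reg=0xBC
After byte 3 (0xA3): reg=0x5D
After byte 4 (0x84): reg=0x01
After byte 5 (0xBB): reg=0x2F
After byte 6 (0xB0): reg=0xD4
After byte 7 (0xD7): reg=0x09

Answer: 0x09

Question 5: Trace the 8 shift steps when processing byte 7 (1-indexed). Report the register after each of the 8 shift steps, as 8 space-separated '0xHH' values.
After byte 1 (0x09): reg=0x3F
After byte 2 (0xD9): reg=0xBC
After byte 3 (0xA3): reg=0x5D
After byte 4 (0x84): reg=0x01
After byte 5 (0xBB): reg=0x2F
After byte 6 (0xB0): reg=0xD4
Register before byte 7: 0xD4
After XOR with byte 0xD7: 0x03

Answer: 0x06 0x0C 0x18 0x30 0x60 0xC0 0x87 0x09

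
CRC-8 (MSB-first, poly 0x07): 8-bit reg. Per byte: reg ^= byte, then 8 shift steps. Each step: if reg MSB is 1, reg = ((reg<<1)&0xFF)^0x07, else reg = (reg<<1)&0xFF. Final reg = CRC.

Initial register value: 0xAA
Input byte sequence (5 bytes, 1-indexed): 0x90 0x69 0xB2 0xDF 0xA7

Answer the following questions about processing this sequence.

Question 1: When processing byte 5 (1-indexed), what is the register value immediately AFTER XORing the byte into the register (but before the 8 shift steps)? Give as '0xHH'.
Register before byte 5: 0xBC
Byte 5: 0xA7
0xBC XOR 0xA7 = 0x1B

Answer: 0x1B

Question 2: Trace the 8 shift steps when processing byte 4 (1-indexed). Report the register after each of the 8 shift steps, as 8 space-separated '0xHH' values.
Answer: 0xCB 0x91 0x25 0x4A 0x94 0x2F 0x5E 0xBC

Derivation:
After byte 1 (0x90): reg=0xA6
After byte 2 (0x69): reg=0x63
After byte 3 (0xB2): reg=0x39
Register before byte 4: 0x39
After XOR with byte 0xDF: 0xE6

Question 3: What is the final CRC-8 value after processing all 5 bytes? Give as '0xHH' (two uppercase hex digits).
Answer: 0x41

Derivation:
After byte 1 (0x90): reg=0xA6
After byte 2 (0x69): reg=0x63
After byte 3 (0xB2): reg=0x39
After byte 4 (0xDF): reg=0xBC
After byte 5 (0xA7): reg=0x41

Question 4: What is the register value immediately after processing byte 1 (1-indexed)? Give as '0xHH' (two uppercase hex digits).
Answer: 0xA6

Derivation:
After byte 1 (0x90): reg=0xA6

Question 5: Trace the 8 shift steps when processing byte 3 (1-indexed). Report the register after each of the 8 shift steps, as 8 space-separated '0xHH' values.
After byte 1 (0x90): reg=0xA6
After byte 2 (0x69): reg=0x63
Register before byte 3: 0x63
After XOR with byte 0xB2: 0xD1

Answer: 0xA5 0x4D 0x9A 0x33 0x66 0xCC 0x9F 0x39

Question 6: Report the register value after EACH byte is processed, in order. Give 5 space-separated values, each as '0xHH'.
0xA6 0x63 0x39 0xBC 0x41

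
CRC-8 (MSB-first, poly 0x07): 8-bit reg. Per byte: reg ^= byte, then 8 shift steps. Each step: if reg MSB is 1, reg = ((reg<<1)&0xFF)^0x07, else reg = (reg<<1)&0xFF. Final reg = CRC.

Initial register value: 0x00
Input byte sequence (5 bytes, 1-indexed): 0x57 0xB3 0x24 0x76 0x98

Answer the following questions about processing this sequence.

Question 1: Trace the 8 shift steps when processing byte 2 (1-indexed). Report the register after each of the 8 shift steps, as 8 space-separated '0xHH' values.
Answer: 0x22 0x44 0x88 0x17 0x2E 0x5C 0xB8 0x77

Derivation:
After byte 1 (0x57): reg=0xA2
Register before byte 2: 0xA2
After XOR with byte 0xB3: 0x11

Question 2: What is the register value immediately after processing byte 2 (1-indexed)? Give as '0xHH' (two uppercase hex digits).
After byte 1 (0x57): reg=0xA2
After byte 2 (0xB3): reg=0x77

Answer: 0x77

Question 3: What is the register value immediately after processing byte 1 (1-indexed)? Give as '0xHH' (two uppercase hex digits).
Answer: 0xA2

Derivation:
After byte 1 (0x57): reg=0xA2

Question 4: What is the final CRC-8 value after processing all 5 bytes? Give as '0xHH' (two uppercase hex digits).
After byte 1 (0x57): reg=0xA2
After byte 2 (0xB3): reg=0x77
After byte 3 (0x24): reg=0xBE
After byte 4 (0x76): reg=0x76
After byte 5 (0x98): reg=0x84

Answer: 0x84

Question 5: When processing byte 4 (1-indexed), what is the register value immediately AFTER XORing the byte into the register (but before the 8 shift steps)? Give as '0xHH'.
Answer: 0xC8

Derivation:
Register before byte 4: 0xBE
Byte 4: 0x76
0xBE XOR 0x76 = 0xC8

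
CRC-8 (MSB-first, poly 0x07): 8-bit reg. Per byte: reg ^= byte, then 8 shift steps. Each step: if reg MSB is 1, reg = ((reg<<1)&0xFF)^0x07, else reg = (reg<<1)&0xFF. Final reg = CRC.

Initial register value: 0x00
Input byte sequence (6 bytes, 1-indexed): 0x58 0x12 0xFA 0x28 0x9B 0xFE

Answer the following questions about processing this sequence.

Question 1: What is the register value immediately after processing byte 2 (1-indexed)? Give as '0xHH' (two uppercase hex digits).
After byte 1 (0x58): reg=0x8F
After byte 2 (0x12): reg=0xDA

Answer: 0xDA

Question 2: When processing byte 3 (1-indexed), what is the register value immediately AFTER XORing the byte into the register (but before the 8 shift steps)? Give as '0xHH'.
Answer: 0x20

Derivation:
Register before byte 3: 0xDA
Byte 3: 0xFA
0xDA XOR 0xFA = 0x20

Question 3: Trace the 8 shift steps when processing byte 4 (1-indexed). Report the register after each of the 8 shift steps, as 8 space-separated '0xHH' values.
Answer: 0x97 0x29 0x52 0xA4 0x4F 0x9E 0x3B 0x76

Derivation:
After byte 1 (0x58): reg=0x8F
After byte 2 (0x12): reg=0xDA
After byte 3 (0xFA): reg=0xE0
Register before byte 4: 0xE0
After XOR with byte 0x28: 0xC8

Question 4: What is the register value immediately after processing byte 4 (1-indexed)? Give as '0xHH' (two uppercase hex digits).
Answer: 0x76

Derivation:
After byte 1 (0x58): reg=0x8F
After byte 2 (0x12): reg=0xDA
After byte 3 (0xFA): reg=0xE0
After byte 4 (0x28): reg=0x76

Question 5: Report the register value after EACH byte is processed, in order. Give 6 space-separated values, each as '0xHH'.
0x8F 0xDA 0xE0 0x76 0x8D 0x5E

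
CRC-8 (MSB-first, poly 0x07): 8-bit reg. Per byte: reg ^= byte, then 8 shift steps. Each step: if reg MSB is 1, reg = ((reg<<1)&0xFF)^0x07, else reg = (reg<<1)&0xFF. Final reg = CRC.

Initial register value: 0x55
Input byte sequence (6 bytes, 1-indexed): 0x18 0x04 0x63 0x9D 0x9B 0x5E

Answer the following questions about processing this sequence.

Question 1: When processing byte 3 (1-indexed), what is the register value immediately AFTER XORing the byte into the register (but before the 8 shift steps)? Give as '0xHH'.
Answer: 0xCD

Derivation:
Register before byte 3: 0xAE
Byte 3: 0x63
0xAE XOR 0x63 = 0xCD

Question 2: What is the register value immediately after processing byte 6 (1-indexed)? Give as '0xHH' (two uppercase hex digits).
After byte 1 (0x18): reg=0xE4
After byte 2 (0x04): reg=0xAE
After byte 3 (0x63): reg=0x6D
After byte 4 (0x9D): reg=0xDE
After byte 5 (0x9B): reg=0xDC
After byte 6 (0x5E): reg=0x87

Answer: 0x87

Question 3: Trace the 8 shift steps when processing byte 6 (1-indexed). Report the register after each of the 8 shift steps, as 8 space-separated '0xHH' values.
After byte 1 (0x18): reg=0xE4
After byte 2 (0x04): reg=0xAE
After byte 3 (0x63): reg=0x6D
After byte 4 (0x9D): reg=0xDE
After byte 5 (0x9B): reg=0xDC
Register before byte 6: 0xDC
After XOR with byte 0x5E: 0x82

Answer: 0x03 0x06 0x0C 0x18 0x30 0x60 0xC0 0x87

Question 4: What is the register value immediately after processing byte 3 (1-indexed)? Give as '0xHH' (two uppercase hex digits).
After byte 1 (0x18): reg=0xE4
After byte 2 (0x04): reg=0xAE
After byte 3 (0x63): reg=0x6D

Answer: 0x6D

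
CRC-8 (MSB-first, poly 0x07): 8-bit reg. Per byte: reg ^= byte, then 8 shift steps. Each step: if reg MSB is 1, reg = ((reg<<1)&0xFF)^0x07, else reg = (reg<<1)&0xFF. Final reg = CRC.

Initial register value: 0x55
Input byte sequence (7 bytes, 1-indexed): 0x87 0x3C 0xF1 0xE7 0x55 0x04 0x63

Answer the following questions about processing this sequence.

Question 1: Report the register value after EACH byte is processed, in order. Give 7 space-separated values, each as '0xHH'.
0x30 0x24 0x25 0x40 0x6B 0x0A 0x18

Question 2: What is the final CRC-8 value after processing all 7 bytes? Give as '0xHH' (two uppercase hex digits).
After byte 1 (0x87): reg=0x30
After byte 2 (0x3C): reg=0x24
After byte 3 (0xF1): reg=0x25
After byte 4 (0xE7): reg=0x40
After byte 5 (0x55): reg=0x6B
After byte 6 (0x04): reg=0x0A
After byte 7 (0x63): reg=0x18

Answer: 0x18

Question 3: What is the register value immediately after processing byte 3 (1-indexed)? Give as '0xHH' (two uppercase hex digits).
Answer: 0x25

Derivation:
After byte 1 (0x87): reg=0x30
After byte 2 (0x3C): reg=0x24
After byte 3 (0xF1): reg=0x25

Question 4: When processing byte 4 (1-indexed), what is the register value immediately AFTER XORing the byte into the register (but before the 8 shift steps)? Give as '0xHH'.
Register before byte 4: 0x25
Byte 4: 0xE7
0x25 XOR 0xE7 = 0xC2

Answer: 0xC2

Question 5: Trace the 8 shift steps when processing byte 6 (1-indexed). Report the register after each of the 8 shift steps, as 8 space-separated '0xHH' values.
Answer: 0xDE 0xBB 0x71 0xE2 0xC3 0x81 0x05 0x0A

Derivation:
After byte 1 (0x87): reg=0x30
After byte 2 (0x3C): reg=0x24
After byte 3 (0xF1): reg=0x25
After byte 4 (0xE7): reg=0x40
After byte 5 (0x55): reg=0x6B
Register before byte 6: 0x6B
After XOR with byte 0x04: 0x6F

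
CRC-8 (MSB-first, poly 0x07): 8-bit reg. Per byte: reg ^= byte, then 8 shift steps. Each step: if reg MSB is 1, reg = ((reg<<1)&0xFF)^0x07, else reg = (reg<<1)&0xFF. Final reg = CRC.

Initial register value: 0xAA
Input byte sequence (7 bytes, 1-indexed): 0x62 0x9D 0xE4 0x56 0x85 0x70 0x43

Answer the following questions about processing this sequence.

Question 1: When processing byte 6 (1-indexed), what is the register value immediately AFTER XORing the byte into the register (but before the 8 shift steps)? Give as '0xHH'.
Answer: 0x1B

Derivation:
Register before byte 6: 0x6B
Byte 6: 0x70
0x6B XOR 0x70 = 0x1B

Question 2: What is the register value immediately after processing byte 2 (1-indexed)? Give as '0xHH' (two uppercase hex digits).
After byte 1 (0x62): reg=0x76
After byte 2 (0x9D): reg=0x9F

Answer: 0x9F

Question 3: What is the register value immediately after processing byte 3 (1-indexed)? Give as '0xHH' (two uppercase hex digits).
Answer: 0x66

Derivation:
After byte 1 (0x62): reg=0x76
After byte 2 (0x9D): reg=0x9F
After byte 3 (0xE4): reg=0x66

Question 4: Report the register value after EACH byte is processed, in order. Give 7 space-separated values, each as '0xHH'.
0x76 0x9F 0x66 0x90 0x6B 0x41 0x0E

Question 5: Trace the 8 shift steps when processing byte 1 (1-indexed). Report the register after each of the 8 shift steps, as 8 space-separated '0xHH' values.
Register before byte 1: 0xAA
After XOR with byte 0x62: 0xC8

Answer: 0x97 0x29 0x52 0xA4 0x4F 0x9E 0x3B 0x76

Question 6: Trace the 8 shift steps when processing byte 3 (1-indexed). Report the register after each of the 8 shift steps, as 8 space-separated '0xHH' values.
Answer: 0xF6 0xEB 0xD1 0xA5 0x4D 0x9A 0x33 0x66

Derivation:
After byte 1 (0x62): reg=0x76
After byte 2 (0x9D): reg=0x9F
Register before byte 3: 0x9F
After XOR with byte 0xE4: 0x7B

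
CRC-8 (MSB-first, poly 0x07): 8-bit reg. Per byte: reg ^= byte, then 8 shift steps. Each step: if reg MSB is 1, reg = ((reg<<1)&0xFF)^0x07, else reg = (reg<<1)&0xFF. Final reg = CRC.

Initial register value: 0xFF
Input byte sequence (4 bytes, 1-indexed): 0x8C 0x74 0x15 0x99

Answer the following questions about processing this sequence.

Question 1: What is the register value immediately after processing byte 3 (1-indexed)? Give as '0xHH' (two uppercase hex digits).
Answer: 0x47

Derivation:
After byte 1 (0x8C): reg=0x5E
After byte 2 (0x74): reg=0xD6
After byte 3 (0x15): reg=0x47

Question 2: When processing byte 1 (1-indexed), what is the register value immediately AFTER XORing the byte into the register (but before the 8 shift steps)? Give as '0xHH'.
Answer: 0x73

Derivation:
Register before byte 1: 0xFF
Byte 1: 0x8C
0xFF XOR 0x8C = 0x73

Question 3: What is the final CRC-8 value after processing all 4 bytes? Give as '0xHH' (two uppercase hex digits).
Answer: 0x14

Derivation:
After byte 1 (0x8C): reg=0x5E
After byte 2 (0x74): reg=0xD6
After byte 3 (0x15): reg=0x47
After byte 4 (0x99): reg=0x14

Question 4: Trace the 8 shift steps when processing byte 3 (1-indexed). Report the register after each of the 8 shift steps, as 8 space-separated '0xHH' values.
Answer: 0x81 0x05 0x0A 0x14 0x28 0x50 0xA0 0x47

Derivation:
After byte 1 (0x8C): reg=0x5E
After byte 2 (0x74): reg=0xD6
Register before byte 3: 0xD6
After XOR with byte 0x15: 0xC3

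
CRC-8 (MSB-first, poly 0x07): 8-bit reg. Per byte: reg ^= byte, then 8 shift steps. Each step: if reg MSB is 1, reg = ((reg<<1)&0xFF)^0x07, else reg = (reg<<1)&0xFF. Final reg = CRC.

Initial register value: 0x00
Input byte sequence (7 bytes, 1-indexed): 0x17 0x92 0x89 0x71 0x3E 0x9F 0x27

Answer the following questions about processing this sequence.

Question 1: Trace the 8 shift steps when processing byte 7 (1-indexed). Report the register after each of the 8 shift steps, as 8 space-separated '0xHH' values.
Answer: 0xCE 0x9B 0x31 0x62 0xC4 0x8F 0x19 0x32

Derivation:
After byte 1 (0x17): reg=0x65
After byte 2 (0x92): reg=0xCB
After byte 3 (0x89): reg=0xC9
After byte 4 (0x71): reg=0x21
After byte 5 (0x3E): reg=0x5D
After byte 6 (0x9F): reg=0x40
Register before byte 7: 0x40
After XOR with byte 0x27: 0x67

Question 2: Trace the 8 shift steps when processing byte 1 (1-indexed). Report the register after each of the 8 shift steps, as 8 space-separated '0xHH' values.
Register before byte 1: 0x00
After XOR with byte 0x17: 0x17

Answer: 0x2E 0x5C 0xB8 0x77 0xEE 0xDB 0xB1 0x65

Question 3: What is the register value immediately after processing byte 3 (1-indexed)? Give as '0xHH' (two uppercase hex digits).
Answer: 0xC9

Derivation:
After byte 1 (0x17): reg=0x65
After byte 2 (0x92): reg=0xCB
After byte 3 (0x89): reg=0xC9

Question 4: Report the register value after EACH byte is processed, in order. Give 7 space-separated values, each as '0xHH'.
0x65 0xCB 0xC9 0x21 0x5D 0x40 0x32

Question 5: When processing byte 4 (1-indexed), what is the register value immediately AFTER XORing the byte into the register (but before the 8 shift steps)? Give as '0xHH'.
Answer: 0xB8

Derivation:
Register before byte 4: 0xC9
Byte 4: 0x71
0xC9 XOR 0x71 = 0xB8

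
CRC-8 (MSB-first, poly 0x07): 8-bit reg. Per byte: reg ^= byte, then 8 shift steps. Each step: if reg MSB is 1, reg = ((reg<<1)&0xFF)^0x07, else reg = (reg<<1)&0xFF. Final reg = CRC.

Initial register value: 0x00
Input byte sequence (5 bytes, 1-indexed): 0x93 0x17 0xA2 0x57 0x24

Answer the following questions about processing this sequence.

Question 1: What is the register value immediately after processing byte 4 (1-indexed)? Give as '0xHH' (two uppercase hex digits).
After byte 1 (0x93): reg=0xF0
After byte 2 (0x17): reg=0xBB
After byte 3 (0xA2): reg=0x4F
After byte 4 (0x57): reg=0x48

Answer: 0x48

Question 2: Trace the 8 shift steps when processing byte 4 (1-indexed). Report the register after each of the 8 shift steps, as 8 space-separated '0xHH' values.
Answer: 0x30 0x60 0xC0 0x87 0x09 0x12 0x24 0x48

Derivation:
After byte 1 (0x93): reg=0xF0
After byte 2 (0x17): reg=0xBB
After byte 3 (0xA2): reg=0x4F
Register before byte 4: 0x4F
After XOR with byte 0x57: 0x18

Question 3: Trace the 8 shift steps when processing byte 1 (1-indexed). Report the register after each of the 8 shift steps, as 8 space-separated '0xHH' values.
Answer: 0x21 0x42 0x84 0x0F 0x1E 0x3C 0x78 0xF0

Derivation:
Register before byte 1: 0x00
After XOR with byte 0x93: 0x93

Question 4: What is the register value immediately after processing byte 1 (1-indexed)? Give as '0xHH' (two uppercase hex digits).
Answer: 0xF0

Derivation:
After byte 1 (0x93): reg=0xF0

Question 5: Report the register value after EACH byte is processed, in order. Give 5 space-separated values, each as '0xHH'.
0xF0 0xBB 0x4F 0x48 0x03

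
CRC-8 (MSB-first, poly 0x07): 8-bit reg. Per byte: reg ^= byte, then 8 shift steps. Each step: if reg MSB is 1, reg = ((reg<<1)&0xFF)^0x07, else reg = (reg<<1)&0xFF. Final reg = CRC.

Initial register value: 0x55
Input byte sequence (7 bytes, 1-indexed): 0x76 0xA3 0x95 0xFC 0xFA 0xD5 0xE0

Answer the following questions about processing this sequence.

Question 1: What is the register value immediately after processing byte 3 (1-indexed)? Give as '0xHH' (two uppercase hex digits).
Answer: 0x3B

Derivation:
After byte 1 (0x76): reg=0xE9
After byte 2 (0xA3): reg=0xF1
After byte 3 (0x95): reg=0x3B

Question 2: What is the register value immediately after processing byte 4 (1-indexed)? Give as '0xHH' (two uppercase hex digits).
After byte 1 (0x76): reg=0xE9
After byte 2 (0xA3): reg=0xF1
After byte 3 (0x95): reg=0x3B
After byte 4 (0xFC): reg=0x5B

Answer: 0x5B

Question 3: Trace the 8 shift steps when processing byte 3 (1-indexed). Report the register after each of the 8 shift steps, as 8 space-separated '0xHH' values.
Answer: 0xC8 0x97 0x29 0x52 0xA4 0x4F 0x9E 0x3B

Derivation:
After byte 1 (0x76): reg=0xE9
After byte 2 (0xA3): reg=0xF1
Register before byte 3: 0xF1
After XOR with byte 0x95: 0x64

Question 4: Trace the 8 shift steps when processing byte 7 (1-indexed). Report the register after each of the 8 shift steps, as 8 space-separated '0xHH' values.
After byte 1 (0x76): reg=0xE9
After byte 2 (0xA3): reg=0xF1
After byte 3 (0x95): reg=0x3B
After byte 4 (0xFC): reg=0x5B
After byte 5 (0xFA): reg=0x6E
After byte 6 (0xD5): reg=0x28
Register before byte 7: 0x28
After XOR with byte 0xE0: 0xC8

Answer: 0x97 0x29 0x52 0xA4 0x4F 0x9E 0x3B 0x76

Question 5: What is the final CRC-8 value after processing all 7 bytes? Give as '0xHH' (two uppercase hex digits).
After byte 1 (0x76): reg=0xE9
After byte 2 (0xA3): reg=0xF1
After byte 3 (0x95): reg=0x3B
After byte 4 (0xFC): reg=0x5B
After byte 5 (0xFA): reg=0x6E
After byte 6 (0xD5): reg=0x28
After byte 7 (0xE0): reg=0x76

Answer: 0x76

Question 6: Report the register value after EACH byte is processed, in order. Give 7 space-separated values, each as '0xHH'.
0xE9 0xF1 0x3B 0x5B 0x6E 0x28 0x76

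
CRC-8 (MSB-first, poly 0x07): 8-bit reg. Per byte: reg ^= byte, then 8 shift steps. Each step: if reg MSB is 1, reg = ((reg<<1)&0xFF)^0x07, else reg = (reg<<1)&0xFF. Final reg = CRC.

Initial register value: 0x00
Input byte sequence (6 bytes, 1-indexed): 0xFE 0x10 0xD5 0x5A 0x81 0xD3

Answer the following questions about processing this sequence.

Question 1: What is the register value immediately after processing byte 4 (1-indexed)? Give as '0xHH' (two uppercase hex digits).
Answer: 0x1F

Derivation:
After byte 1 (0xFE): reg=0xF4
After byte 2 (0x10): reg=0xB2
After byte 3 (0xD5): reg=0x32
After byte 4 (0x5A): reg=0x1F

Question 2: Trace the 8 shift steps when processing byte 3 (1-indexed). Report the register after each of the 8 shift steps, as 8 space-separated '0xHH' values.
Answer: 0xCE 0x9B 0x31 0x62 0xC4 0x8F 0x19 0x32

Derivation:
After byte 1 (0xFE): reg=0xF4
After byte 2 (0x10): reg=0xB2
Register before byte 3: 0xB2
After XOR with byte 0xD5: 0x67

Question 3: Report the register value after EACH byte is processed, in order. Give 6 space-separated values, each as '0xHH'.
0xF4 0xB2 0x32 0x1F 0xD3 0x00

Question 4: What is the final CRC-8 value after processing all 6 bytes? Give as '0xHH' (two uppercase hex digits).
After byte 1 (0xFE): reg=0xF4
After byte 2 (0x10): reg=0xB2
After byte 3 (0xD5): reg=0x32
After byte 4 (0x5A): reg=0x1F
After byte 5 (0x81): reg=0xD3
After byte 6 (0xD3): reg=0x00

Answer: 0x00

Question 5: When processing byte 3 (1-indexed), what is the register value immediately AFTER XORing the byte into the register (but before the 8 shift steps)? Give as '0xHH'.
Answer: 0x67

Derivation:
Register before byte 3: 0xB2
Byte 3: 0xD5
0xB2 XOR 0xD5 = 0x67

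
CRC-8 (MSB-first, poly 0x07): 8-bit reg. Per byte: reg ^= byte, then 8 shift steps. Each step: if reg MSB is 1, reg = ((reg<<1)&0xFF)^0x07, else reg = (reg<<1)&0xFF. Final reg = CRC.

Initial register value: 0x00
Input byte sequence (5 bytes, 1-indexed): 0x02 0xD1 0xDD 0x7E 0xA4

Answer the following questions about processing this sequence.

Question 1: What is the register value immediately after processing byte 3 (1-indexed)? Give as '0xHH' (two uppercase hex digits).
Answer: 0x64

Derivation:
After byte 1 (0x02): reg=0x0E
After byte 2 (0xD1): reg=0x13
After byte 3 (0xDD): reg=0x64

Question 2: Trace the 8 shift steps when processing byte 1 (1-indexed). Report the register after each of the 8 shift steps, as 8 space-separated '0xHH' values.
Answer: 0x04 0x08 0x10 0x20 0x40 0x80 0x07 0x0E

Derivation:
Register before byte 1: 0x00
After XOR with byte 0x02: 0x02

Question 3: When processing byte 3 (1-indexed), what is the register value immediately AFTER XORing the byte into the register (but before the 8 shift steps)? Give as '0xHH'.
Answer: 0xCE

Derivation:
Register before byte 3: 0x13
Byte 3: 0xDD
0x13 XOR 0xDD = 0xCE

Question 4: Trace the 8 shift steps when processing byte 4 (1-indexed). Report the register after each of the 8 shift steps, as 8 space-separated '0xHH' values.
Answer: 0x34 0x68 0xD0 0xA7 0x49 0x92 0x23 0x46

Derivation:
After byte 1 (0x02): reg=0x0E
After byte 2 (0xD1): reg=0x13
After byte 3 (0xDD): reg=0x64
Register before byte 4: 0x64
After XOR with byte 0x7E: 0x1A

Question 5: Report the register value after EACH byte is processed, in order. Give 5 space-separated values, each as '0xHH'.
0x0E 0x13 0x64 0x46 0xA0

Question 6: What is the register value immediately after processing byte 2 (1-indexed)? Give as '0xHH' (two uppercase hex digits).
After byte 1 (0x02): reg=0x0E
After byte 2 (0xD1): reg=0x13

Answer: 0x13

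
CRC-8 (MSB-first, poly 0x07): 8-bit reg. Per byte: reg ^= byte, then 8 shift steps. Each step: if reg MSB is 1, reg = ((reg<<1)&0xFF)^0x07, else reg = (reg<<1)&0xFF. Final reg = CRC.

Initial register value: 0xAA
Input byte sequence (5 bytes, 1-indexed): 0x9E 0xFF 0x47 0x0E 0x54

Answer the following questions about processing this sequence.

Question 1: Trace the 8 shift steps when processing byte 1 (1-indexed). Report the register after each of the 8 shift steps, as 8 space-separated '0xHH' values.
Answer: 0x68 0xD0 0xA7 0x49 0x92 0x23 0x46 0x8C

Derivation:
Register before byte 1: 0xAA
After XOR with byte 0x9E: 0x34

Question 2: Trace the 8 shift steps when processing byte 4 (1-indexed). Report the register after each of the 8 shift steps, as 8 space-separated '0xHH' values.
Answer: 0x82 0x03 0x06 0x0C 0x18 0x30 0x60 0xC0

Derivation:
After byte 1 (0x9E): reg=0x8C
After byte 2 (0xFF): reg=0x5E
After byte 3 (0x47): reg=0x4F
Register before byte 4: 0x4F
After XOR with byte 0x0E: 0x41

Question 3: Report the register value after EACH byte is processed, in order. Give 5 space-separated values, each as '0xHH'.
0x8C 0x5E 0x4F 0xC0 0xE5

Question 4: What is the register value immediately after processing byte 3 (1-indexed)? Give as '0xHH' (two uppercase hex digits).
Answer: 0x4F

Derivation:
After byte 1 (0x9E): reg=0x8C
After byte 2 (0xFF): reg=0x5E
After byte 3 (0x47): reg=0x4F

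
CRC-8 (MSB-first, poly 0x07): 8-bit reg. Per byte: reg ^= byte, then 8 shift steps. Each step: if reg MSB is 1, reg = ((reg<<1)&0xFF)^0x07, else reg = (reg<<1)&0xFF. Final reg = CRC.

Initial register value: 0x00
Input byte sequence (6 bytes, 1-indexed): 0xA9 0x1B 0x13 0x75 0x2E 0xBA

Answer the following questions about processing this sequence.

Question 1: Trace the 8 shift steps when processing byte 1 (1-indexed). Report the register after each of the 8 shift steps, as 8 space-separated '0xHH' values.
Answer: 0x55 0xAA 0x53 0xA6 0x4B 0x96 0x2B 0x56

Derivation:
Register before byte 1: 0x00
After XOR with byte 0xA9: 0xA9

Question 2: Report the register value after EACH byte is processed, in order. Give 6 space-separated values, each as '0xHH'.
0x56 0xE4 0xCB 0x33 0x53 0x91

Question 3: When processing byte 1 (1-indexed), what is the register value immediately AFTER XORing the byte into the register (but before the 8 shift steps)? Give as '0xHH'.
Register before byte 1: 0x00
Byte 1: 0xA9
0x00 XOR 0xA9 = 0xA9

Answer: 0xA9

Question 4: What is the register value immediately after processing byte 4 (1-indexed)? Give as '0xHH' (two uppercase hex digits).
Answer: 0x33

Derivation:
After byte 1 (0xA9): reg=0x56
After byte 2 (0x1B): reg=0xE4
After byte 3 (0x13): reg=0xCB
After byte 4 (0x75): reg=0x33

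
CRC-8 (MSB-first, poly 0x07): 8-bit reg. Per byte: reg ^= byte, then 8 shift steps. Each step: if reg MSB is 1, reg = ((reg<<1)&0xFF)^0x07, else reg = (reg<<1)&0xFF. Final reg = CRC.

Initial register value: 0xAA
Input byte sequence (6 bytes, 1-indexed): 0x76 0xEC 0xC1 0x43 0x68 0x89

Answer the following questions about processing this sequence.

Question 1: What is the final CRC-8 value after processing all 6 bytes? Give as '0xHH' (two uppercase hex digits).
After byte 1 (0x76): reg=0x1A
After byte 2 (0xEC): reg=0xCC
After byte 3 (0xC1): reg=0x23
After byte 4 (0x43): reg=0x27
After byte 5 (0x68): reg=0xEA
After byte 6 (0x89): reg=0x2E

Answer: 0x2E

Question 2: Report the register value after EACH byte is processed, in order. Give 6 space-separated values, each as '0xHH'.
0x1A 0xCC 0x23 0x27 0xEA 0x2E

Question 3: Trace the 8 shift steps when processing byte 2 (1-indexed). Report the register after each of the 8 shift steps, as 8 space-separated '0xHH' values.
Answer: 0xEB 0xD1 0xA5 0x4D 0x9A 0x33 0x66 0xCC

Derivation:
After byte 1 (0x76): reg=0x1A
Register before byte 2: 0x1A
After XOR with byte 0xEC: 0xF6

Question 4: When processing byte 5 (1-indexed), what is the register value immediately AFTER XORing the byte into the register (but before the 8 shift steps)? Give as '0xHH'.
Register before byte 5: 0x27
Byte 5: 0x68
0x27 XOR 0x68 = 0x4F

Answer: 0x4F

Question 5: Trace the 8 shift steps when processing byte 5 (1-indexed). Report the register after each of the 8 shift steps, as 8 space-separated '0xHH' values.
After byte 1 (0x76): reg=0x1A
After byte 2 (0xEC): reg=0xCC
After byte 3 (0xC1): reg=0x23
After byte 4 (0x43): reg=0x27
Register before byte 5: 0x27
After XOR with byte 0x68: 0x4F

Answer: 0x9E 0x3B 0x76 0xEC 0xDF 0xB9 0x75 0xEA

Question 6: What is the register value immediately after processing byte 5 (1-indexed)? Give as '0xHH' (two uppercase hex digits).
After byte 1 (0x76): reg=0x1A
After byte 2 (0xEC): reg=0xCC
After byte 3 (0xC1): reg=0x23
After byte 4 (0x43): reg=0x27
After byte 5 (0x68): reg=0xEA

Answer: 0xEA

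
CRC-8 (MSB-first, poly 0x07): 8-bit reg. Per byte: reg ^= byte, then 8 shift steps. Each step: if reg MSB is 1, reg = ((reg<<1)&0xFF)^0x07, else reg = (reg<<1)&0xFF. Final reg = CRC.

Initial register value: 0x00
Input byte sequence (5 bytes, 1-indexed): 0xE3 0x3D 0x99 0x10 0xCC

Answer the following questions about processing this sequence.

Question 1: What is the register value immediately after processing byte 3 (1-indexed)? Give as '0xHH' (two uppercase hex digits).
Answer: 0xA5

Derivation:
After byte 1 (0xE3): reg=0xA7
After byte 2 (0x3D): reg=0xCF
After byte 3 (0x99): reg=0xA5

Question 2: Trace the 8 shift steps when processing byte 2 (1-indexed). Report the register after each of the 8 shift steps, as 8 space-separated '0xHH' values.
Answer: 0x33 0x66 0xCC 0x9F 0x39 0x72 0xE4 0xCF

Derivation:
After byte 1 (0xE3): reg=0xA7
Register before byte 2: 0xA7
After XOR with byte 0x3D: 0x9A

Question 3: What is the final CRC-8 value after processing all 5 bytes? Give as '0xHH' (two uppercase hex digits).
After byte 1 (0xE3): reg=0xA7
After byte 2 (0x3D): reg=0xCF
After byte 3 (0x99): reg=0xA5
After byte 4 (0x10): reg=0x02
After byte 5 (0xCC): reg=0x64

Answer: 0x64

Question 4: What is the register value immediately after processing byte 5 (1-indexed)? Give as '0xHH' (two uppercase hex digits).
Answer: 0x64

Derivation:
After byte 1 (0xE3): reg=0xA7
After byte 2 (0x3D): reg=0xCF
After byte 3 (0x99): reg=0xA5
After byte 4 (0x10): reg=0x02
After byte 5 (0xCC): reg=0x64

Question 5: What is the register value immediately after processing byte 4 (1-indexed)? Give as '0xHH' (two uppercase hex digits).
After byte 1 (0xE3): reg=0xA7
After byte 2 (0x3D): reg=0xCF
After byte 3 (0x99): reg=0xA5
After byte 4 (0x10): reg=0x02

Answer: 0x02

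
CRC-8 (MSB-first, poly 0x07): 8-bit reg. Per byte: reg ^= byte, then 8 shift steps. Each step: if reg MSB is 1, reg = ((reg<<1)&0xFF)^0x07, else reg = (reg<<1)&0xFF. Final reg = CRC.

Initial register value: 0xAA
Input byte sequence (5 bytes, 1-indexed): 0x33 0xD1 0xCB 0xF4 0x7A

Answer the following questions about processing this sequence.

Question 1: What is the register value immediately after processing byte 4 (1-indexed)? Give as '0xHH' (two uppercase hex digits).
Answer: 0x0C

Derivation:
After byte 1 (0x33): reg=0xC6
After byte 2 (0xD1): reg=0x65
After byte 3 (0xCB): reg=0x43
After byte 4 (0xF4): reg=0x0C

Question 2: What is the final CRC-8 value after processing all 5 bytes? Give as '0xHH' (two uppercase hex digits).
Answer: 0x45

Derivation:
After byte 1 (0x33): reg=0xC6
After byte 2 (0xD1): reg=0x65
After byte 3 (0xCB): reg=0x43
After byte 4 (0xF4): reg=0x0C
After byte 5 (0x7A): reg=0x45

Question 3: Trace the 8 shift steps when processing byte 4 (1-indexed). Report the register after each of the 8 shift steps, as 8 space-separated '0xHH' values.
Answer: 0x69 0xD2 0xA3 0x41 0x82 0x03 0x06 0x0C

Derivation:
After byte 1 (0x33): reg=0xC6
After byte 2 (0xD1): reg=0x65
After byte 3 (0xCB): reg=0x43
Register before byte 4: 0x43
After XOR with byte 0xF4: 0xB7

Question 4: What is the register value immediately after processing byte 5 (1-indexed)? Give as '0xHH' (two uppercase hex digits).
Answer: 0x45

Derivation:
After byte 1 (0x33): reg=0xC6
After byte 2 (0xD1): reg=0x65
After byte 3 (0xCB): reg=0x43
After byte 4 (0xF4): reg=0x0C
After byte 5 (0x7A): reg=0x45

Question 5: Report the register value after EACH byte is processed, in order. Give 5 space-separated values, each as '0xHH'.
0xC6 0x65 0x43 0x0C 0x45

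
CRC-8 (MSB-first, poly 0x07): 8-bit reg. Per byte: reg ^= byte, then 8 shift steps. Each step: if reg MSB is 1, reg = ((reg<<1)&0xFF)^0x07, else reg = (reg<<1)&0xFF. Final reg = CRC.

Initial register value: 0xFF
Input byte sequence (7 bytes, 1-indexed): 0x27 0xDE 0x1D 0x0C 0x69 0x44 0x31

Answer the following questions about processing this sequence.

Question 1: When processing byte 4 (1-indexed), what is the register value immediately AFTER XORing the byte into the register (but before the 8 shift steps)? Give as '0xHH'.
Answer: 0x4D

Derivation:
Register before byte 4: 0x41
Byte 4: 0x0C
0x41 XOR 0x0C = 0x4D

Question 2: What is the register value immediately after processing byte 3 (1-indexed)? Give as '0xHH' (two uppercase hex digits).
After byte 1 (0x27): reg=0x06
After byte 2 (0xDE): reg=0x06
After byte 3 (0x1D): reg=0x41

Answer: 0x41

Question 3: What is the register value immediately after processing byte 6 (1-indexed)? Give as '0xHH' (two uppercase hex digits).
After byte 1 (0x27): reg=0x06
After byte 2 (0xDE): reg=0x06
After byte 3 (0x1D): reg=0x41
After byte 4 (0x0C): reg=0xE4
After byte 5 (0x69): reg=0xAA
After byte 6 (0x44): reg=0x84

Answer: 0x84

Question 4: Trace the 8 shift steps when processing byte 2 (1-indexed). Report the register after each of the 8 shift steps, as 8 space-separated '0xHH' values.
Answer: 0xB7 0x69 0xD2 0xA3 0x41 0x82 0x03 0x06

Derivation:
After byte 1 (0x27): reg=0x06
Register before byte 2: 0x06
After XOR with byte 0xDE: 0xD8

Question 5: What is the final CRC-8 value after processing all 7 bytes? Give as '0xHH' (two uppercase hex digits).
Answer: 0x02

Derivation:
After byte 1 (0x27): reg=0x06
After byte 2 (0xDE): reg=0x06
After byte 3 (0x1D): reg=0x41
After byte 4 (0x0C): reg=0xE4
After byte 5 (0x69): reg=0xAA
After byte 6 (0x44): reg=0x84
After byte 7 (0x31): reg=0x02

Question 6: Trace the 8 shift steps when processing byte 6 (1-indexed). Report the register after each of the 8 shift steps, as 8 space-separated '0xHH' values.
Answer: 0xDB 0xB1 0x65 0xCA 0x93 0x21 0x42 0x84

Derivation:
After byte 1 (0x27): reg=0x06
After byte 2 (0xDE): reg=0x06
After byte 3 (0x1D): reg=0x41
After byte 4 (0x0C): reg=0xE4
After byte 5 (0x69): reg=0xAA
Register before byte 6: 0xAA
After XOR with byte 0x44: 0xEE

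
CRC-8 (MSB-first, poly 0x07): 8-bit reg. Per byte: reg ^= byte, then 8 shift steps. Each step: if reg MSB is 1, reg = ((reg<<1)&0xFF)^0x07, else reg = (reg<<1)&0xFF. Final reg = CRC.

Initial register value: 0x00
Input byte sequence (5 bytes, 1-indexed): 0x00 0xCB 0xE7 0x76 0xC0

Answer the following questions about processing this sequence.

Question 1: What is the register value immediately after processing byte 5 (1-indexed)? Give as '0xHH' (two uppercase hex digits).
Answer: 0x6A

Derivation:
After byte 1 (0x00): reg=0x00
After byte 2 (0xCB): reg=0x7F
After byte 3 (0xE7): reg=0xC1
After byte 4 (0x76): reg=0x0C
After byte 5 (0xC0): reg=0x6A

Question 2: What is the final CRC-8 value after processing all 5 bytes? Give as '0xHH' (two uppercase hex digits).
Answer: 0x6A

Derivation:
After byte 1 (0x00): reg=0x00
After byte 2 (0xCB): reg=0x7F
After byte 3 (0xE7): reg=0xC1
After byte 4 (0x76): reg=0x0C
After byte 5 (0xC0): reg=0x6A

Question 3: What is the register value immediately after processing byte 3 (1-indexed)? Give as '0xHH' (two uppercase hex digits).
Answer: 0xC1

Derivation:
After byte 1 (0x00): reg=0x00
After byte 2 (0xCB): reg=0x7F
After byte 3 (0xE7): reg=0xC1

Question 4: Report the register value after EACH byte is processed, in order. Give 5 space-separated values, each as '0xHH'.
0x00 0x7F 0xC1 0x0C 0x6A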